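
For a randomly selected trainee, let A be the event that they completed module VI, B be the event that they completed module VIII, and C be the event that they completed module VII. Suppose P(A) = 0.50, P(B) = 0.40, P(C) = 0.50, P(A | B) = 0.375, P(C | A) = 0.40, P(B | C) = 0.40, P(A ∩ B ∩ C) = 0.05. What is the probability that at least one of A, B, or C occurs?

0.90

P(A ∩ B) = P(B)·P(A|B) = 0.40 × 0.375 = 0.15
P(A ∩ C) = P(A)·P(C|A) = 0.50 × 0.40 = 0.20
P(B ∩ C) = P(C)·P(B|C) = 0.50 × 0.40 = 0.20
By inclusion–exclusion:
P(A ∪ B ∪ C) = 0.50 + 0.40 + 0.50 − 0.15 − 0.20 − 0.20 + 0.05 = 0.90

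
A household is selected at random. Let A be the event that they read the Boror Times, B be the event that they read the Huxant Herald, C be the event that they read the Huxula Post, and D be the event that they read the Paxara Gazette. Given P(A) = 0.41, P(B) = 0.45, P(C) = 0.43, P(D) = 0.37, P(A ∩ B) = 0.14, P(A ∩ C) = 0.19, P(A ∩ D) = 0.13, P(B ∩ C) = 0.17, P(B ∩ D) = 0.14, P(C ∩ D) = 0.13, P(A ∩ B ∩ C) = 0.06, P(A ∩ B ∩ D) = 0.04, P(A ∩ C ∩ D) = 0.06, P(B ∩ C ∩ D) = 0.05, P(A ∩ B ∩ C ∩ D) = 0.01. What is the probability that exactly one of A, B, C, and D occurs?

Using the inclusion–exclusion count for exactly one event:
P(exactly one) = 0.41 + 0.45 + 0.43 + 0.37 − 2·0.14 − 2·0.19 − 2·0.13 − 2·0.17 − 2·0.14 − 2·0.13 + 3·0.06 + 3·0.04 + 3·0.06 + 3·0.05 − 4·0.01 = 0.45

0.45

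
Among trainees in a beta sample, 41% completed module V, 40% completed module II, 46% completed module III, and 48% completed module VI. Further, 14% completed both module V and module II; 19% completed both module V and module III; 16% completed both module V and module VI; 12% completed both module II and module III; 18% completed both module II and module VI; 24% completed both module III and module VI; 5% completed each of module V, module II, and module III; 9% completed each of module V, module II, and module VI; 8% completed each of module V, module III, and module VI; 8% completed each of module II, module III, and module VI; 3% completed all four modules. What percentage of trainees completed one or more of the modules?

99%

By inclusion-exclusion,
P(at least one) = 41 + 40 + 46 + 48 − 14 − 19 − 16 − 12 − 18 − 24 + 5 + 9 + 8 + 8 − 3 = 99%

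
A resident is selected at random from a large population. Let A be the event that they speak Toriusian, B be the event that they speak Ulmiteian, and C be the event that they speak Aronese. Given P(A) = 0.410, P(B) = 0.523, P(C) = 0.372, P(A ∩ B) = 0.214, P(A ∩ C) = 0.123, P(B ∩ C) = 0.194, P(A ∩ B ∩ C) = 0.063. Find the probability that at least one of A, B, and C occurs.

0.837

Using inclusion–exclusion:
P(A ∪ B ∪ C) = 0.410 + 0.523 + 0.372 − 0.214 − 0.123 − 0.194 + 0.063 = 0.837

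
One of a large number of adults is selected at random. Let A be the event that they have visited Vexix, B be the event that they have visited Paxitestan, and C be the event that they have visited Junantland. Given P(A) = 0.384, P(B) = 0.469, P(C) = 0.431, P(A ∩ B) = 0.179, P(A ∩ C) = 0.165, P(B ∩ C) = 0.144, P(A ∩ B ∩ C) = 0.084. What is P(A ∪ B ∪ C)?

P(A ∪ B ∪ C) = 0.384 + 0.469 + 0.431 − 0.179 − 0.165 − 0.144 + 0.084 = 0.880

0.880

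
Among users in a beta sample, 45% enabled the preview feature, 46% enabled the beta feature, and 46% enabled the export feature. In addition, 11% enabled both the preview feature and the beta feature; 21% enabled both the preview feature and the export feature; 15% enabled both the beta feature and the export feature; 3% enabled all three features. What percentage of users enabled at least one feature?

P(at least one) = 45 + 46 + 46 − 11 − 21 − 15 + 3 = 93%

93%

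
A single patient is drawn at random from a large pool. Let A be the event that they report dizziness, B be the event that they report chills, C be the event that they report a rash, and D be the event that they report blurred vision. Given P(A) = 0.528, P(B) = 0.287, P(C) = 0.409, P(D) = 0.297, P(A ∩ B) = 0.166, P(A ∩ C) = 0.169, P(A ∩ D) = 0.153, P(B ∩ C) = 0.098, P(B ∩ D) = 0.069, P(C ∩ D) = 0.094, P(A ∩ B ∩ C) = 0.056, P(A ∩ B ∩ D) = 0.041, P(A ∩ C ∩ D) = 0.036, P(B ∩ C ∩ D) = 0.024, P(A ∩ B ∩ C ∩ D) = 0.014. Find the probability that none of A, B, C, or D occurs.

P(A ∪ B ∪ C ∪ D) = 0.528 + 0.287 + 0.409 + 0.297 − 0.166 − 0.169 − 0.153 − 0.098 − 0.069 − 0.094 + 0.056 + 0.041 + 0.036 + 0.024 − 0.014 = 0.915
P(none) = 1 − 0.915 = 0.085

0.085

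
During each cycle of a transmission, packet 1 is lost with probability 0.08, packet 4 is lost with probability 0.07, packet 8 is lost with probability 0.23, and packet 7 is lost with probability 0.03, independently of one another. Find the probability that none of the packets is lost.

P(none) = (1 − 0.08) × (1 − 0.07) × (1 − 0.23) × (1 − 0.03) = 0.92 × 0.93 × 0.77 × 0.97 = 0.63904764

0.63904764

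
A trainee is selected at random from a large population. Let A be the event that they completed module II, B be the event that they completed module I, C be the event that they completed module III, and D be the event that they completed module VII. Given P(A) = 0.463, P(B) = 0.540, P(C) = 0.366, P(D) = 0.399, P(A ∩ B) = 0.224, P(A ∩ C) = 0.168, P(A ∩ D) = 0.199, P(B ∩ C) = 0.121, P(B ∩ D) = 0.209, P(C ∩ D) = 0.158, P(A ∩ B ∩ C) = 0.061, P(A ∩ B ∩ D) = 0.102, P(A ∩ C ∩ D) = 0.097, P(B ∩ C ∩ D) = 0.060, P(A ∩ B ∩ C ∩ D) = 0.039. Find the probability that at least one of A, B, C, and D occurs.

P(A ∪ B ∪ C ∪ D) = 0.463 + 0.540 + 0.366 + 0.399 − 0.224 − 0.168 − 0.199 − 0.121 − 0.209 − 0.158 + 0.061 + 0.102 + 0.097 + 0.060 − 0.039 = 0.970

0.970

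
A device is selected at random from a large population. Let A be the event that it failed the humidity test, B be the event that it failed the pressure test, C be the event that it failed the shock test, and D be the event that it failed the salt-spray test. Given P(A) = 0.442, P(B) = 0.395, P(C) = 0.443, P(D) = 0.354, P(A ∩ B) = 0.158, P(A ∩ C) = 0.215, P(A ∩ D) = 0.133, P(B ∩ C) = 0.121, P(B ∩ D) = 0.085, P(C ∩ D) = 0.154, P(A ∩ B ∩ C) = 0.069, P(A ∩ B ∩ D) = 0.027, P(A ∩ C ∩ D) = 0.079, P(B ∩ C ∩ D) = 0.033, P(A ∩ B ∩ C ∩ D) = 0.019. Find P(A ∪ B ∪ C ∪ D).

P(A ∪ B ∪ C ∪ D) = 0.442 + 0.395 + 0.443 + 0.354 − 0.158 − 0.215 − 0.133 − 0.121 − 0.085 − 0.154 + 0.069 + 0.027 + 0.079 + 0.033 − 0.019 = 0.957

0.957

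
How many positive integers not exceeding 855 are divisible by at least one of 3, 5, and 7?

465

floor(855/3) + floor(855/5) + floor(855/7) − floor(855/15) − floor(855/21) − floor(855/35) + floor(855/105) = 285 + 171 + 122 − 57 − 40 − 24 + 8 = 465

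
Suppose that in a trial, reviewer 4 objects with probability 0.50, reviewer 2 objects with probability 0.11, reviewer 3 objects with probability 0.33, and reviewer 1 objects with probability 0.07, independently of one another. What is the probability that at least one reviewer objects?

0.7227205

P(none) = (1 − 0.50) × (1 − 0.11) × (1 − 0.33) × (1 − 0.07) = 0.50 × 0.89 × 0.67 × 0.93 = 0.2772795
P(at least one) = 1 − 0.2772795 = 0.7227205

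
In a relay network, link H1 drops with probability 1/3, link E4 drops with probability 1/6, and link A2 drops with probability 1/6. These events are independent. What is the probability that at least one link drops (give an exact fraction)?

29/54

P(none) = (1 − 1/3) × (1 − 1/6) × (1 − 1/6) = 2/3 × 5/6 × 5/6 = 25/54
P(at least one) = 1 − 25/54 = 29/54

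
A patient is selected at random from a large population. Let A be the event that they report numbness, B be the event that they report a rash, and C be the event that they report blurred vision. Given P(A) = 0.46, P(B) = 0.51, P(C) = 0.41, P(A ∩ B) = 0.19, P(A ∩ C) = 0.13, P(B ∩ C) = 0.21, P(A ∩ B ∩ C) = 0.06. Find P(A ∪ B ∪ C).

Inclusion–exclusion gives
P(A ∪ B ∪ C) = 0.46 + 0.51 + 0.41 − 0.19 − 0.13 − 0.21 + 0.06 = 0.91

0.91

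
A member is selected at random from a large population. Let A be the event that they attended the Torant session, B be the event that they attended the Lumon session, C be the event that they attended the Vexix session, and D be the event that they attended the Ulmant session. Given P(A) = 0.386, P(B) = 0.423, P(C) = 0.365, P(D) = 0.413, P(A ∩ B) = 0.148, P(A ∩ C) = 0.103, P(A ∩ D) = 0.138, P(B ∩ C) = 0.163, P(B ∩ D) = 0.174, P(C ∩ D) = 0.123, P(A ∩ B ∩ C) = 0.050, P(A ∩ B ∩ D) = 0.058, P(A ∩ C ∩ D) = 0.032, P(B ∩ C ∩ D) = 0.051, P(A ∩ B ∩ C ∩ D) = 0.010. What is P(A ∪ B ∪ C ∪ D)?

0.919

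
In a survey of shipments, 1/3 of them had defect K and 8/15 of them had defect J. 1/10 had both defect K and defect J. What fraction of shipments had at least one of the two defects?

23/30

P(at least one) = 1/3 + 8/15 − 1/10 = 23/30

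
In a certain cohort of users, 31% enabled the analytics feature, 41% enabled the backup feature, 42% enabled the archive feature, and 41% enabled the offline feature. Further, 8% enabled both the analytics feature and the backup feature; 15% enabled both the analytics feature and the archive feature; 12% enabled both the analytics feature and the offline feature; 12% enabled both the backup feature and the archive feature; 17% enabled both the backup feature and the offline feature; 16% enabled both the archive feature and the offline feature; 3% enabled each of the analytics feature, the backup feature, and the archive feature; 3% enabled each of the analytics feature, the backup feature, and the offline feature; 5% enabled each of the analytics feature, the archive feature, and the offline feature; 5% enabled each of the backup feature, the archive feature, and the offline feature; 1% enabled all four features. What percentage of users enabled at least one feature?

By inclusion–exclusion:
P(at least one) = 31 + 41 + 42 + 41 − 8 − 15 − 12 − 12 − 17 − 16 + 3 + 3 + 5 + 5 − 1 = 90%

90%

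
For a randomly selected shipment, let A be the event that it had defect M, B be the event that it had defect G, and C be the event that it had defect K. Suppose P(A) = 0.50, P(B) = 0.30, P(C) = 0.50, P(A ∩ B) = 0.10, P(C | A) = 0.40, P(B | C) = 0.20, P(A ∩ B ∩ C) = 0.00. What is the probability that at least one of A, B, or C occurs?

0.90

P(A ∩ C) = P(A)·P(C|A) = 0.50 × 0.40 = 0.20
P(B ∩ C) = P(C)·P(B|C) = 0.50 × 0.20 = 0.10
P(A ∪ B ∪ C) = 0.50 + 0.30 + 0.50 − 0.10 − 0.20 − 0.10 + 0.00 = 0.90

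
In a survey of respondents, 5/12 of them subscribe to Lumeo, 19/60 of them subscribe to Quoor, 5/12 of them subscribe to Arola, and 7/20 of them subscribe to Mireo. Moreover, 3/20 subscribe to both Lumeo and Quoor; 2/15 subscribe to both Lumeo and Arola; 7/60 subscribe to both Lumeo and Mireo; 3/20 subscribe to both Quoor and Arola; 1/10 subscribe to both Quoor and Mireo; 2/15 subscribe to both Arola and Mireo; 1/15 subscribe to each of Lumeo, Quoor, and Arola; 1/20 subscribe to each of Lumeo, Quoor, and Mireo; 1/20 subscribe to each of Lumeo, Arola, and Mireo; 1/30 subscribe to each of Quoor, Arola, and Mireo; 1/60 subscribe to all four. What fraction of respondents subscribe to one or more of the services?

9/10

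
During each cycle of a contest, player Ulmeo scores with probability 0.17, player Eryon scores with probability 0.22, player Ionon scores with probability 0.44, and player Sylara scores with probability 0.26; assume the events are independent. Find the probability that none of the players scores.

0.26828256

P(none) = (1 − 0.17) × (1 − 0.22) × (1 − 0.44) × (1 − 0.26) = 0.83 × 0.78 × 0.56 × 0.74 = 0.26828256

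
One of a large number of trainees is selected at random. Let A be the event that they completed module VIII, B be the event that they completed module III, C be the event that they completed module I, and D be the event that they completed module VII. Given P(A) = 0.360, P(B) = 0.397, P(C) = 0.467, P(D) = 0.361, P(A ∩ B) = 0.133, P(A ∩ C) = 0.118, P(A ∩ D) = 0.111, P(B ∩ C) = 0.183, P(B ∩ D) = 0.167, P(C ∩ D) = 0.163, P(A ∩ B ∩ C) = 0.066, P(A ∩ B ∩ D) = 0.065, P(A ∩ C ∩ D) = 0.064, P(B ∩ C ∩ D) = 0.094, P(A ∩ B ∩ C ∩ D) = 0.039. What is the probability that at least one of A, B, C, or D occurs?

Inclusion–exclusion gives
P(A ∪ B ∪ C ∪ D) = 0.360 + 0.397 + 0.467 + 0.361 − 0.133 − 0.118 − 0.111 − 0.183 − 0.167 − 0.163 + 0.066 + 0.065 + 0.064 + 0.094 − 0.039 = 0.960

0.960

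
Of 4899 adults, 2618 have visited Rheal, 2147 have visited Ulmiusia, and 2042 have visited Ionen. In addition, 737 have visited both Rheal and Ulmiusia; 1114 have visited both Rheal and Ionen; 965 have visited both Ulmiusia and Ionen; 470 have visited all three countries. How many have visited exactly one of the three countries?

2585

By inclusion–exclusion (exactly-one form):
N(exactly one) = 2618 + 2147 + 2042 − 2·737 − 2·1114 − 2·965 + 3·470 = 2585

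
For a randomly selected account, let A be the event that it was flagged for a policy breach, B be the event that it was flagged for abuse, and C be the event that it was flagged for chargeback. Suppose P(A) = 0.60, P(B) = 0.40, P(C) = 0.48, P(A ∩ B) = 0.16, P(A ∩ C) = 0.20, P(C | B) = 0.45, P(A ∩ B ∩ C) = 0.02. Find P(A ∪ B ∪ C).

P(B ∩ C) = P(B)·P(C|B) = 0.40 × 0.45 = 0.18
P(A ∪ B ∪ C) = 0.60 + 0.40 + 0.48 − 0.16 − 0.20 − 0.18 + 0.02 = 0.96

0.96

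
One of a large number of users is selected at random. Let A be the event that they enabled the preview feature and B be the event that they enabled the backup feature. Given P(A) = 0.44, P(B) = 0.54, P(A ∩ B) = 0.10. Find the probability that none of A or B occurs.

0.12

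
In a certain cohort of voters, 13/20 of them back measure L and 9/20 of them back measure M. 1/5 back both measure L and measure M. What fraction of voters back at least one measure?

9/10

P(at least one) = 13/20 + 9/20 − 1/5 = 9/10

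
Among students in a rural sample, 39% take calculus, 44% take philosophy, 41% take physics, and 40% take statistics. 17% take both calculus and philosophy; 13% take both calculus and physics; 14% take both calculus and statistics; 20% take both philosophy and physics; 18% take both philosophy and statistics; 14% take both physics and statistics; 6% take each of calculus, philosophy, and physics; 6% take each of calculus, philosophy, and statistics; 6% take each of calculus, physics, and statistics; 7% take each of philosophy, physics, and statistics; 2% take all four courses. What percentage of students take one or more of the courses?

91%

Apply inclusion-exclusion:
P(union) = 39 + 44 + 41 + 40 − 17 − 13 − 14 − 20 − 18 − 14 + 6 + 6 + 6 + 7 − 2 = 91%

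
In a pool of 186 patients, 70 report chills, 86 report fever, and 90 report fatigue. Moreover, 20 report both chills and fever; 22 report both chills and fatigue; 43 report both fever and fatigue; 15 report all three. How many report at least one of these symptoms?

176

Using inclusion–exclusion:
|at least one| = 70 + 86 + 90 − 20 − 22 − 43 + 15 = 176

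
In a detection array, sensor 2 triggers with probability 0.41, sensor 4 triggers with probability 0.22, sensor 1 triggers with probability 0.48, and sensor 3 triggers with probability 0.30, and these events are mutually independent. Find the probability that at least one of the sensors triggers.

0.8324872

P(none) = (1 − 0.41) × (1 − 0.22) × (1 − 0.48) × (1 − 0.30) = 0.59 × 0.78 × 0.52 × 0.70 = 0.1675128
P(at least one) = 1 − 0.1675128 = 0.8324872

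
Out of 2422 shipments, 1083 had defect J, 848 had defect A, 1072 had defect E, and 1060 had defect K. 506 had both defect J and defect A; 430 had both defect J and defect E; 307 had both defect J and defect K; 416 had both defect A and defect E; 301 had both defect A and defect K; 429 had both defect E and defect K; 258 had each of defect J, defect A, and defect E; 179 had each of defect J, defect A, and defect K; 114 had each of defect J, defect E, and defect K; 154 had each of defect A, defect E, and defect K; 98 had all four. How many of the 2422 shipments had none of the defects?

By inclusion–exclusion:
|union| = 1083 + 848 + 1072 + 1060 − 506 − 430 − 307 − 416 − 301 − 429 + 258 + 179 + 114 + 154 − 98 = 2281
None: 2422 − 2281 = 141

141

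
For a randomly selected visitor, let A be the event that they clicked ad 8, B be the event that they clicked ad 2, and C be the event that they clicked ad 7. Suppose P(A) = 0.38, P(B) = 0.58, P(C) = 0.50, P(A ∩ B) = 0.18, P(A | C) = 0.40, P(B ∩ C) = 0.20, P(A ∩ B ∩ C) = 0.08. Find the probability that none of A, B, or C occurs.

P(A ∩ C) = P(C)·P(A|C) = 0.50 × 0.40 = 0.20
P(A ∪ B ∪ C) = 0.38 + 0.58 + 0.50 − 0.18 − 0.20 − 0.20 + 0.08 = 0.96
P(none) = 1 − 0.96 = 0.04

0.04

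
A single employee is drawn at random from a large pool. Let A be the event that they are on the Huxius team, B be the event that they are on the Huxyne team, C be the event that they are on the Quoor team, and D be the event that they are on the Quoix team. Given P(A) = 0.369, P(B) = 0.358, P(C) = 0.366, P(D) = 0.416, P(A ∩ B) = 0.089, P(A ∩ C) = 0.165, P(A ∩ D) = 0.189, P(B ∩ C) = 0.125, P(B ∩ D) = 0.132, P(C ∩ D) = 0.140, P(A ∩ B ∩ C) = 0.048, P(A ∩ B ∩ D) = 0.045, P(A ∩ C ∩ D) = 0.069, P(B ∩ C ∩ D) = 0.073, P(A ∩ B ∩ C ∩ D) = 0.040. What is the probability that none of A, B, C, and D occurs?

0.136

By inclusion-exclusion,
P(A ∪ B ∪ C ∪ D) = 0.369 + 0.358 + 0.366 + 0.416 − 0.089 − 0.165 − 0.189 − 0.125 − 0.132 − 0.140 + 0.048 + 0.045 + 0.069 + 0.073 − 0.040 = 0.864
P(none) = 1 − 0.864 = 0.136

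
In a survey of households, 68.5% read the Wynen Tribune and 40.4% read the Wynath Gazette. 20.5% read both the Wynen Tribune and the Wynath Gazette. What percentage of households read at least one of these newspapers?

88.4%

Inclusion–exclusion gives
P(union) = 68.5 + 40.4 − 20.5 = 88.4%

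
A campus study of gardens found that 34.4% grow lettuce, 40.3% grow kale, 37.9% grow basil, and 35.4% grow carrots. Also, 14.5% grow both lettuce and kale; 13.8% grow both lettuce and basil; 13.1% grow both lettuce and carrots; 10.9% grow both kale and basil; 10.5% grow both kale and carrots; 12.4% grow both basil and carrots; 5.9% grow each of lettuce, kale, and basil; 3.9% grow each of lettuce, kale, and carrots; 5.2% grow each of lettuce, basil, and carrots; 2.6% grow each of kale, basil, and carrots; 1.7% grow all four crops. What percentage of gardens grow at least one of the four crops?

By inclusion-exclusion,
P(at least one) = 34.4 + 40.3 + 37.9 + 35.4 − 14.5 − 13.8 − 13.1 − 10.9 − 10.5 − 12.4 + 5.9 + 3.9 + 5.2 + 2.6 − 1.7 = 88.7%

88.7%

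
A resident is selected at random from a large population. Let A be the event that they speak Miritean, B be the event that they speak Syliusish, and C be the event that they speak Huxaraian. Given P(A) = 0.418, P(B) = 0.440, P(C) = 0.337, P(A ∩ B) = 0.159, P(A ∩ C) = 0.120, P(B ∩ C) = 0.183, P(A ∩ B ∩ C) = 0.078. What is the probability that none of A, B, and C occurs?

By inclusion-exclusion,
P(A ∪ B ∪ C) = 0.418 + 0.440 + 0.337 − 0.159 − 0.120 − 0.183 + 0.078 = 0.811
P(none) = 1 − 0.811 = 0.189

0.189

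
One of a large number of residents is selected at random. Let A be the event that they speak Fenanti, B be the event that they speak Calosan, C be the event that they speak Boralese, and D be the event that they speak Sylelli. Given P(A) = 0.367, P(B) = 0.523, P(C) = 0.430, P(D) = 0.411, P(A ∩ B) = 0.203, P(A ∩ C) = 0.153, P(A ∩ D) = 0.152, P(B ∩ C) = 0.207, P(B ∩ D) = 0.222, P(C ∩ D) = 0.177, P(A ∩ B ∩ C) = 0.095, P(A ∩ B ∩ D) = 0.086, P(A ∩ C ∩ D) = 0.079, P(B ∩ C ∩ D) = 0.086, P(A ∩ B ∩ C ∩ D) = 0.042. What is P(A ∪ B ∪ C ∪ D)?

P(A ∪ B ∪ C ∪ D) = 0.367 + 0.523 + 0.430 + 0.411 − 0.203 − 0.153 − 0.152 − 0.207 − 0.222 − 0.177 + 0.095 + 0.086 + 0.079 + 0.086 − 0.042 = 0.921

0.921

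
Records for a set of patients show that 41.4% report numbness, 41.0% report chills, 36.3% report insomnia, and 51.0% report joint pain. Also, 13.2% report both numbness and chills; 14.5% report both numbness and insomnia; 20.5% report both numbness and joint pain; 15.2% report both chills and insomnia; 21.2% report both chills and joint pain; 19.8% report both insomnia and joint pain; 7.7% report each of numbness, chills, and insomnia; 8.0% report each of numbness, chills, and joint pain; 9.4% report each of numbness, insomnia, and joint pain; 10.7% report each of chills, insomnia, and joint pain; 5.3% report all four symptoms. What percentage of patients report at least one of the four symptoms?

95.8%

P(≥1) = 41.4 + 41.0 + 36.3 + 51.0 − 13.2 − 14.5 − 20.5 − 15.2 − 21.2 − 19.8 + 7.7 + 8.0 + 9.4 + 10.7 − 5.3 = 95.8%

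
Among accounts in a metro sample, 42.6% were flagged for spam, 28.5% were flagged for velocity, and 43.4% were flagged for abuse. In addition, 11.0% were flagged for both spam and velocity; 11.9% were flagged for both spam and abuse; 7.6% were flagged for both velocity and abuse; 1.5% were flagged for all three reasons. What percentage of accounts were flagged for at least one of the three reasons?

85.5%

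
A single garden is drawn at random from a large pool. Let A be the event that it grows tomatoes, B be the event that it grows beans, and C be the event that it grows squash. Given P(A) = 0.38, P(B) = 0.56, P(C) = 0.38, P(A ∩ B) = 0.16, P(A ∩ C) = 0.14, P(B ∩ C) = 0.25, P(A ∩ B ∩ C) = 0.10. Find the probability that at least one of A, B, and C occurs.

P(A ∪ B ∪ C) = 0.38 + 0.56 + 0.38 − 0.16 − 0.14 − 0.25 + 0.10 = 0.87

0.87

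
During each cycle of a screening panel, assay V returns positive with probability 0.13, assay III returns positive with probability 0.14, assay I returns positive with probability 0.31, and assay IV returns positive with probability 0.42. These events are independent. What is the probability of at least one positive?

P(none) = (1 − 0.13) × (1 − 0.14) × (1 − 0.31) × (1 − 0.42) = 0.87 × 0.86 × 0.69 × 0.58 = 0.29942964
P(at least one) = 1 − 0.29942964 = 0.70057036

0.70057036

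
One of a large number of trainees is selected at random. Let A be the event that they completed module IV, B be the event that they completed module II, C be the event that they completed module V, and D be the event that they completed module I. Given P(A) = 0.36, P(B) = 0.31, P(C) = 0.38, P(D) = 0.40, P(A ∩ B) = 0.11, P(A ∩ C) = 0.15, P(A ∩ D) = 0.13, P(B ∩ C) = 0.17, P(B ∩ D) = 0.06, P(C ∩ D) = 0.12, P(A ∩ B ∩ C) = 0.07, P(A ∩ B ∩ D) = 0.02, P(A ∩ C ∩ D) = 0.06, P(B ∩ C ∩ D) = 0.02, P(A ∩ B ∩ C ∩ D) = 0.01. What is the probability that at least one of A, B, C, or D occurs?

0.87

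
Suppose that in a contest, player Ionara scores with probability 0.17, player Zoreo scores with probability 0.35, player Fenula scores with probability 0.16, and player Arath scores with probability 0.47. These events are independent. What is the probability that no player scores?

P(none) = (1 − 0.17) × (1 − 0.35) × (1 − 0.16) × (1 − 0.47) = 0.83 × 0.65 × 0.84 × 0.53 = 0.2401854

0.2401854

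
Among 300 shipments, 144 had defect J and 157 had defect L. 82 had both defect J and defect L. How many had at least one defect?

219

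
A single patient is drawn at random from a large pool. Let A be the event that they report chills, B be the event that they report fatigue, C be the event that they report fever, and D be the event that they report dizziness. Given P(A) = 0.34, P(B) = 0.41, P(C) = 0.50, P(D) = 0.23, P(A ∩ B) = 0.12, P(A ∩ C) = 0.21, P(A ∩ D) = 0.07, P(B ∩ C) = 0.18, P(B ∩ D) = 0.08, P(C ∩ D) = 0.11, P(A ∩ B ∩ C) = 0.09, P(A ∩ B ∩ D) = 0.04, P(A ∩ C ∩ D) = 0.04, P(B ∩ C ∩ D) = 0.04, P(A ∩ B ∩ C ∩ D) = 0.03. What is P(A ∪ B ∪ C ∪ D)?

0.89

Inclusion–exclusion gives
P(A ∪ B ∪ C ∪ D) = 0.34 + 0.41 + 0.50 + 0.23 − 0.12 − 0.21 − 0.07 − 0.18 − 0.08 − 0.11 + 0.09 + 0.04 + 0.04 + 0.04 − 0.03 = 0.89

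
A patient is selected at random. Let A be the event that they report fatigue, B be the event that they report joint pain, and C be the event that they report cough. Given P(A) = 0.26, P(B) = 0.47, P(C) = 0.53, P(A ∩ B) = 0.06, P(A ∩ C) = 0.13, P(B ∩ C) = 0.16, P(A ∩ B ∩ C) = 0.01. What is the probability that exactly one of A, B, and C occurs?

Using the inclusion–exclusion count for exactly one event:
P(exactly one) = 0.26 + 0.47 + 0.53 − 2·0.06 − 2·0.13 − 2·0.16 + 3·0.01 = 0.59

0.59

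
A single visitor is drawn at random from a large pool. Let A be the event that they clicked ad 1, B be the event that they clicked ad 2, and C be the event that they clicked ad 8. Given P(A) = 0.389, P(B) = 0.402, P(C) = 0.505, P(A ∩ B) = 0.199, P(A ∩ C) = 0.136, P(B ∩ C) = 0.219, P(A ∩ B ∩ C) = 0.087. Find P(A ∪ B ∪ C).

P(A ∪ B ∪ C) = 0.389 + 0.402 + 0.505 − 0.199 − 0.136 − 0.219 + 0.087 = 0.829

0.829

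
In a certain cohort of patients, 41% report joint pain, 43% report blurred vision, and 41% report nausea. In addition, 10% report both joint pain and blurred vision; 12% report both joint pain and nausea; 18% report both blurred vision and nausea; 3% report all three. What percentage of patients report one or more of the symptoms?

88%

By inclusion-exclusion,
P(union) = 41 + 43 + 41 − 10 − 12 − 18 + 3 = 88%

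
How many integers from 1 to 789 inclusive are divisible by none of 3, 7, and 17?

Apply inclusion-exclusion:
263 + 112 + 46 − 37 − 15 − 6 + 2 = 365
789 − 365 = 424

424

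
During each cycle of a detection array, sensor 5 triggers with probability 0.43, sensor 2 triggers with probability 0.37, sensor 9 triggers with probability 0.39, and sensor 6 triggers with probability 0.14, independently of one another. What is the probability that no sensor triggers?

0.18838386

Independence gives P(none) = ∏(1 − pᵢ).
P(none) = (1 − 0.43) × (1 − 0.37) × (1 − 0.39) × (1 − 0.14) = 0.57 × 0.63 × 0.61 × 0.86 = 0.18838386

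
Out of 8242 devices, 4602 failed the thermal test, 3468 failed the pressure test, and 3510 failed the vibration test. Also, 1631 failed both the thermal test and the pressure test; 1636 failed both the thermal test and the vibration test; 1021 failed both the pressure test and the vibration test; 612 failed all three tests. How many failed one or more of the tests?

Apply inclusion-exclusion:
|union| = 4602 + 3468 + 3510 − 1631 − 1636 − 1021 + 612 = 7904

7904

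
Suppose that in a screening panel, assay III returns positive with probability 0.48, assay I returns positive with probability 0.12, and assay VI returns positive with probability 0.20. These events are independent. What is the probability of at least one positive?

0.63392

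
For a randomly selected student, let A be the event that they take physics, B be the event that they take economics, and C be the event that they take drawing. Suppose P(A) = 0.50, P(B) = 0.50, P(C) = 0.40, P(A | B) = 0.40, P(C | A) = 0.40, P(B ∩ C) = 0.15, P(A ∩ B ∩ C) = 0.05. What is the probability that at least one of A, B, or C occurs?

0.90

P(A ∩ B) = P(B)·P(A|B) = 0.50 × 0.40 = 0.20
P(A ∩ C) = P(A)·P(C|A) = 0.50 × 0.40 = 0.20
P(A ∪ B ∪ C) = 0.50 + 0.50 + 0.40 − 0.20 − 0.20 − 0.15 + 0.05 = 0.90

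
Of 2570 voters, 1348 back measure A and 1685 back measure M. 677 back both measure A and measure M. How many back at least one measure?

2356

|union| = 1348 + 1685 − 677 = 2356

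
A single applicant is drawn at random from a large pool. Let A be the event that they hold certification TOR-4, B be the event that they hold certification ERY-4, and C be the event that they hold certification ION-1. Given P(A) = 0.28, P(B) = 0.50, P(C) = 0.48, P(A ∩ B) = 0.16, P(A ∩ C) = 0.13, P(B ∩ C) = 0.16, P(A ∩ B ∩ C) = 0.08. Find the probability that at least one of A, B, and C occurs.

0.89

By inclusion–exclusion:
P(A ∪ B ∪ C) = 0.28 + 0.50 + 0.48 − 0.16 − 0.13 − 0.16 + 0.08 = 0.89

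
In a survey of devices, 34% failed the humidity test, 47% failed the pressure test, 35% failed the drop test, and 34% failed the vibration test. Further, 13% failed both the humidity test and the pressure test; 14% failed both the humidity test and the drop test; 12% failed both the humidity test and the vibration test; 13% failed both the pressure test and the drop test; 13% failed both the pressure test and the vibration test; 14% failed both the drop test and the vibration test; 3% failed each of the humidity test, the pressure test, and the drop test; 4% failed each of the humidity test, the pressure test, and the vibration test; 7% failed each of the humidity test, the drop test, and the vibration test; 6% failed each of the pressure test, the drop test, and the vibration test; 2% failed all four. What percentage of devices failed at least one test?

89%

Using inclusion–exclusion:
P(≥1) = 34 + 47 + 35 + 34 − 13 − 14 − 12 − 13 − 13 − 14 + 3 + 4 + 7 + 6 − 2 = 89%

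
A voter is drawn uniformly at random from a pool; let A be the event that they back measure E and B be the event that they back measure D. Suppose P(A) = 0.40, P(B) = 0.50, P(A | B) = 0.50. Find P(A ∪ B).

P(A ∩ B) = P(B)·P(A|B) = 0.50 × 0.50 = 0.25
P(A ∪ B) = 0.40 + 0.50 − 0.25 = 0.65

0.65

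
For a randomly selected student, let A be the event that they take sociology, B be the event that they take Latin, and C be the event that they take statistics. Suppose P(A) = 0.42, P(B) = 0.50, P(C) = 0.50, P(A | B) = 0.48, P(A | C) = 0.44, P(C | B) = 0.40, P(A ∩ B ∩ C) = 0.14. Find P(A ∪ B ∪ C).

P(A ∩ B) = P(B)·P(A|B) = 0.50 × 0.48 = 0.24
P(A ∩ C) = P(C)·P(A|C) = 0.50 × 0.44 = 0.22
P(B ∩ C) = P(B)·P(C|B) = 0.50 × 0.40 = 0.20
P(A ∪ B ∪ C) = 0.42 + 0.50 + 0.50 − 0.24 − 0.22 − 0.20 + 0.14 = 0.90

0.90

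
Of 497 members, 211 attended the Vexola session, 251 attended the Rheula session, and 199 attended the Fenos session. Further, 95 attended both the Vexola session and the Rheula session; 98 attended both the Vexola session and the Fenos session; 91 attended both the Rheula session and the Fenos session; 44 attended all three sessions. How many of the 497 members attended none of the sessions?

76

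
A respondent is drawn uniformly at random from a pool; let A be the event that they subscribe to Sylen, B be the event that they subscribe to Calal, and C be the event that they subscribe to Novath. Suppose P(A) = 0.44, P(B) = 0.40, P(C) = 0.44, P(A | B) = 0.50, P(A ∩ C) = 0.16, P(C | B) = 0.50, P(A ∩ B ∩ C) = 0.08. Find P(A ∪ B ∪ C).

0.80

P(A ∩ B) = P(B)·P(A|B) = 0.40 × 0.50 = 0.20
P(B ∩ C) = P(B)·P(C|B) = 0.40 × 0.50 = 0.20
P(A ∪ B ∪ C) = 0.44 + 0.40 + 0.44 − 0.20 − 0.16 − 0.20 + 0.08 = 0.80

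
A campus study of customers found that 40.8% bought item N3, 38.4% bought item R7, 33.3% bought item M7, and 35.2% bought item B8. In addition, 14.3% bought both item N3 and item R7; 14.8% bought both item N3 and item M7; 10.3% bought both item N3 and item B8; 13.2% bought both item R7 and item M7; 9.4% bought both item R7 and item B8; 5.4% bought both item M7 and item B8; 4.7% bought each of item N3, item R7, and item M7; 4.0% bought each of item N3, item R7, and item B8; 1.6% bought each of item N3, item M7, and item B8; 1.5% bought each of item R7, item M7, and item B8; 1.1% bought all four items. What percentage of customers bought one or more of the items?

Using inclusion–exclusion:
P(at least one) = 40.8 + 38.4 + 33.3 + 35.2 − 14.3 − 14.8 − 10.3 − 13.2 − 9.4 − 5.4 + 4.7 + 4.0 + 1.6 + 1.5 − 1.1 = 91.0%

91.0%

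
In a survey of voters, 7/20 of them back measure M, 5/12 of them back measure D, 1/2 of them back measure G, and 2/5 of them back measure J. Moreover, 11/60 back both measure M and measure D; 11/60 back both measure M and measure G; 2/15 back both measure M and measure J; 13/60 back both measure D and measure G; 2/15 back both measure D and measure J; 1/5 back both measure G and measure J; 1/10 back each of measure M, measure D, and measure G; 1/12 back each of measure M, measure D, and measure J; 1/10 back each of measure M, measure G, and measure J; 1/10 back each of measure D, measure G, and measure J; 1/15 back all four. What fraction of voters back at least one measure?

By inclusion–exclusion:
P(at least one) = 7/20 + 5/12 + 1/2 + 2/5 − 11/60 − 11/60 − 2/15 − 13/60 − 2/15 − 1/5 + 1/10 + 1/12 + 1/10 + 1/10 − 1/15 = 14/15

14/15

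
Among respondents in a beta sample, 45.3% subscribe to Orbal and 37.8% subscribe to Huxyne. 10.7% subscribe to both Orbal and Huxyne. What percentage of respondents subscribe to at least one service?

Apply inclusion-exclusion:
P(≥1) = 45.3 + 37.8 − 10.7 = 72.4%

72.4%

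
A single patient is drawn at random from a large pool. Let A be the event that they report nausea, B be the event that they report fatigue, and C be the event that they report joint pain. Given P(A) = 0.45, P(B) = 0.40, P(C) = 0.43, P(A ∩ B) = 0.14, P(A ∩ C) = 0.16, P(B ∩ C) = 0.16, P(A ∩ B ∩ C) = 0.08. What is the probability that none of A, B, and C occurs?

0.10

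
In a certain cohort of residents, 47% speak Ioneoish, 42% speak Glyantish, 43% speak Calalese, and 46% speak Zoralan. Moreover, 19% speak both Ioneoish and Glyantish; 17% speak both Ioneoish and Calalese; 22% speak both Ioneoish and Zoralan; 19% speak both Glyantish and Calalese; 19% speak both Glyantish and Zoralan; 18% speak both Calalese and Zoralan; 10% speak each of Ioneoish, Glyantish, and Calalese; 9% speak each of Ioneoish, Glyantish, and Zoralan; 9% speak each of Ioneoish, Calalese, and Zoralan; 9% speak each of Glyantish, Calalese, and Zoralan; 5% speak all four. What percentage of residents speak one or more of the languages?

96%

Inclusion–exclusion gives
P(≥1) = 47 + 42 + 43 + 46 − 19 − 17 − 22 − 19 − 19 − 18 + 10 + 9 + 9 + 9 − 5 = 96%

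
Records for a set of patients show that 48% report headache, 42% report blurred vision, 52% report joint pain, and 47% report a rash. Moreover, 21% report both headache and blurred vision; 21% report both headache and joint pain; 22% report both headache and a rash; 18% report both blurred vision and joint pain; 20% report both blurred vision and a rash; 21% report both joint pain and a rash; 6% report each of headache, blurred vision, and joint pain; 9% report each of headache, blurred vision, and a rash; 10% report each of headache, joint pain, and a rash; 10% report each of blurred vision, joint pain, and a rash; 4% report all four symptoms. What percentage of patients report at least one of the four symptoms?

97%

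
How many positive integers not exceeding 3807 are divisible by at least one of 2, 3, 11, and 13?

2741

By inclusion-exclusion,
floor(3807/2) + floor(3807/3) + floor(3807/11) + floor(3807/13) − floor(3807/6) − floor(3807/22) − floor(3807/26) − floor(3807/33) − floor(3807/39) − floor(3807/143) + floor(3807/66) + floor(3807/78) + floor(3807/286) + floor(3807/429) − floor(3807/858) = 1903 + 1269 + 346 + 292 − 634 − 173 − 146 − 115 − 97 − 26 + 57 + 48 + 13 + 8 − 4 = 2741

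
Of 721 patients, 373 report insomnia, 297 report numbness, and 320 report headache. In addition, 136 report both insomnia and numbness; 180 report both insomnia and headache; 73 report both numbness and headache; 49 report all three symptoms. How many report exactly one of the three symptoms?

359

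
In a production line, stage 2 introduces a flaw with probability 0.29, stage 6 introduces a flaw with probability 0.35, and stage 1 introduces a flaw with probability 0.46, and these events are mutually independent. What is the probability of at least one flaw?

0.75079

Since the events are independent, P(none) is the product of the individual non-occurrence probabilities.
P(none) = (1 − 0.29) × (1 − 0.35) × (1 − 0.46) = 0.71 × 0.65 × 0.54 = 0.24921
P(at least one) = 1 − 0.24921 = 0.75079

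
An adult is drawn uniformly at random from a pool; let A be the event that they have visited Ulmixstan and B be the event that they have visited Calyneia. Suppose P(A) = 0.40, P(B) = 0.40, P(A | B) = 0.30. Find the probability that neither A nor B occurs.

0.32

P(A ∩ B) = P(B)·P(A|B) = 0.40 × 0.30 = 0.12
By inclusion-exclusion,
P(A ∪ B) = 0.40 + 0.40 − 0.12 = 0.68
P(none) = 1 − 0.68 = 0.32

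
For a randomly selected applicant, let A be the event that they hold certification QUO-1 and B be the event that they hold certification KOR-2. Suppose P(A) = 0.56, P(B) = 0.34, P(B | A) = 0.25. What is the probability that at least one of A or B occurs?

P(A ∩ B) = P(A)·P(B|A) = 0.56 × 0.25 = 0.14
Using inclusion–exclusion:
P(A ∪ B) = 0.56 + 0.34 − 0.14 = 0.76

0.76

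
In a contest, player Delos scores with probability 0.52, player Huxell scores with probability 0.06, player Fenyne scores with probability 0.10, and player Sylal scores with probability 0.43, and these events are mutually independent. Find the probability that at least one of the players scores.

0.7685344

Independence gives P(none) = ∏(1 − pᵢ).
P(none) = (1 − 0.52) × (1 − 0.06) × (1 − 0.10) × (1 − 0.43) = 0.48 × 0.94 × 0.90 × 0.57 = 0.2314656
P(at least one) = 1 − 0.2314656 = 0.7685344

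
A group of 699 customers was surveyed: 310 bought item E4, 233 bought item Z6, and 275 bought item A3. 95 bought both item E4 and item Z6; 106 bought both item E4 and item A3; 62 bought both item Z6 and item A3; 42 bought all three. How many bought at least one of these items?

597

N(≥1) = 310 + 233 + 275 − 95 − 106 − 62 + 42 = 597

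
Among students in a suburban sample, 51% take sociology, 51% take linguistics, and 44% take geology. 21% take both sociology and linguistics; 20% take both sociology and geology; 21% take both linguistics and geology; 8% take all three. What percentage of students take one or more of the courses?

P(≥1) = 51 + 51 + 44 − 21 − 20 − 21 + 8 = 92%

92%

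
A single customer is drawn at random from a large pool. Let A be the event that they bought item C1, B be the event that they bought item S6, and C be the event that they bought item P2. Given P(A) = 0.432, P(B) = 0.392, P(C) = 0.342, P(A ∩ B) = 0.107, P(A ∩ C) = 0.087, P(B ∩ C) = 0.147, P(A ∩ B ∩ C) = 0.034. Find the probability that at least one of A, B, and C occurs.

Using inclusion–exclusion:
P(A ∪ B ∪ C) = 0.432 + 0.392 + 0.342 − 0.107 − 0.087 − 0.147 + 0.034 = 0.859

0.859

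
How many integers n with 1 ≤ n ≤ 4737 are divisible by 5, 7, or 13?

By inclusion-exclusion,
947 + 676 + 364 − 135 − 72 − 52 + 10 = 1738

1738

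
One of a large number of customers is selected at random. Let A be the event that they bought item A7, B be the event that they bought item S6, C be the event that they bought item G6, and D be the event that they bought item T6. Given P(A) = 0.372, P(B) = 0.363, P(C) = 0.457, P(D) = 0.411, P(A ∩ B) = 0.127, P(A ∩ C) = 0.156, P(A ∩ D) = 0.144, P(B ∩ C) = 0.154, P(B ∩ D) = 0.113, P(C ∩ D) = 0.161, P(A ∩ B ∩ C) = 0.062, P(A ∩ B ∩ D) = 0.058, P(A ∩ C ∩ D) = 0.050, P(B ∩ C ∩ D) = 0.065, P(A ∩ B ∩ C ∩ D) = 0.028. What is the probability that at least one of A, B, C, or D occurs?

0.955

P(A ∪ B ∪ C ∪ D) = 0.372 + 0.363 + 0.457 + 0.411 − 0.127 − 0.156 − 0.144 − 0.154 − 0.113 − 0.161 + 0.062 + 0.058 + 0.050 + 0.065 − 0.028 = 0.955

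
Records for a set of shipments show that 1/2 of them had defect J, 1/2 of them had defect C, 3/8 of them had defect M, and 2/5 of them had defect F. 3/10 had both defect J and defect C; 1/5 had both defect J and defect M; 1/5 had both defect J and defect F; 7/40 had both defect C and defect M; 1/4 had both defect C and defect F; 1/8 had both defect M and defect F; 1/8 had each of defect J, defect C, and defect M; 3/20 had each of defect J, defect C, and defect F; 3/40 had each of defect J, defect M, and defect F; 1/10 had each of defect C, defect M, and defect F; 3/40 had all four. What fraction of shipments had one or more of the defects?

P(union) = 1/2 + 1/2 + 3/8 + 2/5 − 3/10 − 1/5 − 1/5 − 7/40 − 1/4 − 1/8 + 1/8 + 3/20 + 3/40 + 1/10 − 3/40 = 9/10

9/10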